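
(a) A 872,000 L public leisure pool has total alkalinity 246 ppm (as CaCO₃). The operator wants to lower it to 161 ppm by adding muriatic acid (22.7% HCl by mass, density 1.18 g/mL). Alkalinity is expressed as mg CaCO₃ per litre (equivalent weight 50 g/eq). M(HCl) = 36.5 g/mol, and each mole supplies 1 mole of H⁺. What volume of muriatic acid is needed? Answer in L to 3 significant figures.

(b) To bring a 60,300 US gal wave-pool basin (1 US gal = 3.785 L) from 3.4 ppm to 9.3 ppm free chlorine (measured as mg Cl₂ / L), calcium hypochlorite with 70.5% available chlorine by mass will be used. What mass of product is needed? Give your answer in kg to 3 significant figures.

(a) Alkalinity to neutralize: (246 − 161) = 85 mg/L as CaCO₃ × 872,000 L = 74,120 g as CaCO₃.
(a) Equivalents of H⁺ required: 74,120 ÷ 50 g/eq = 1482 eq = 1482 mol HCl.
(a) Mass of HCl: 1482 × 36.5 = 54,110 g.
(a) Mass of 22.7% solution: 54,110 / 0.227 = 238,400 g.
(a) Volume: 238,400 g ÷ 1.18 g/mL = 202,000 mL.

(b) Volume: 60,300 US gal × 3.785 L/gal = 228,236 L.
(b) Chlorine deficit: 9.3 − 3.4 = 5.9 ppm = 5.9 mg/L as Cl₂.
(b) Cl₂ equivalent needed: 5.9 mg/L × 228,236 L = 1,347,000 mg = 1347 g.
(b) Product at 70.5% available chlorine: 1347 / 0.705 = 1910 g.

(a) 202 L; (b) 1.91 kg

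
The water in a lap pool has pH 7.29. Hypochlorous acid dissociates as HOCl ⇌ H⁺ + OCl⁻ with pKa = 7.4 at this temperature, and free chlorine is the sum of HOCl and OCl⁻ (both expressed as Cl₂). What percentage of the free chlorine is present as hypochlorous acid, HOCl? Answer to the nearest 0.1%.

[OCl⁻]/[HOCl] = 10^(pH − pKa) = 10^(7.29 − 7.4) = 10^-0.11 = 0.7762.
Fraction as HOCl = 1 / (1 + 0.7762) = 0.563.

56.3%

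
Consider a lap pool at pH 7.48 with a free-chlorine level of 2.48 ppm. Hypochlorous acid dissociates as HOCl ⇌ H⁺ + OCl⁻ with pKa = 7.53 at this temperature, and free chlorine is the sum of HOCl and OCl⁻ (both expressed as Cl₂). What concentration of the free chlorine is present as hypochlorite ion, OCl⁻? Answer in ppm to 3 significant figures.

1.17 ppm

[OCl⁻]/[HOCl] = 10^(pH − pKa) = 10^(7.48 − 7.53) = 10^-0.05 = 0.8913.
Fraction as HOCl = 1 / (1 + 0.8913) = 0.5288.
OCl⁻ = (1 − 0.5288) × 2.48 ppm = 1.169 ppm.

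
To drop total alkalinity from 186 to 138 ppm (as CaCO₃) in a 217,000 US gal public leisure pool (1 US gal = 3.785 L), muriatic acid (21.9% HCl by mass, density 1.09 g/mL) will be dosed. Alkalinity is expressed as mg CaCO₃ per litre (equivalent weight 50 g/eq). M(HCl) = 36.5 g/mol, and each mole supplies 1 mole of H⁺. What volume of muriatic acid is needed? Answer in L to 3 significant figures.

121 L

Volume: 217,000 US gal × 3.785 L/gal = 821,345 L.
Alkalinity to neutralize: (186 − 138) = 48 mg/L as CaCO₃ × 821,345 L = 39,420 g as CaCO₃.
Equivalents of H⁺ required: 39,420 ÷ 50 g/eq = 788.5 eq = 788.5 mol HCl.
Mass of HCl: 788.5 × 36.5 = 28,780 g.
Mass of 21.9% solution: 28,780 / 0.219 = 131,400 g.
Volume: 131,400 g ÷ 1.09 g/mL = 120,600 mL.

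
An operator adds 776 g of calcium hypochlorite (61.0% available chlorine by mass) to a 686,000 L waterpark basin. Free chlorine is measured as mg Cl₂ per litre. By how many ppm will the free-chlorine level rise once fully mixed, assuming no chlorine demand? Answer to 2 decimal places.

0.69 ppm

Available chlorine delivered: 776 g × 0.61 = 473.4 g as Cl₂.
Concentration rise: 473.4 g / 686,000 L = 0.69 mg/L = 0.69 ppm.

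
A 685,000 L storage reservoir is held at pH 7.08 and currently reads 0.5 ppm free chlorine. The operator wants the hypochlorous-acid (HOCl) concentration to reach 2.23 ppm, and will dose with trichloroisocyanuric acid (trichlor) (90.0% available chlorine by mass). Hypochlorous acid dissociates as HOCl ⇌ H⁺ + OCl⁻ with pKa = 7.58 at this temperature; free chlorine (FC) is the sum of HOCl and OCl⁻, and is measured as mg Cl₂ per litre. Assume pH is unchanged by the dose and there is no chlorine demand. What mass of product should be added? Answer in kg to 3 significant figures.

1.85 kg

[OCl⁻]/[HOCl] = 10^(pH − pKa) = 10^(7.08 − 7.58) = 0.3162; fraction as HOCl = 1/(1 + 0.3162) = 0.7597.
Free chlorine required for 2.23 ppm HOCl: 2.23 / 0.7597 = 2.935 ppm.
FC to add: 2.935 − 0.5 = 2.435 mg/L as Cl₂.
Cl₂ equivalent: 2.435 mg/L × 685,000 L = 1668 g.
Product at 90.0% available Cl: 1668 / 0.9 = 1853 g.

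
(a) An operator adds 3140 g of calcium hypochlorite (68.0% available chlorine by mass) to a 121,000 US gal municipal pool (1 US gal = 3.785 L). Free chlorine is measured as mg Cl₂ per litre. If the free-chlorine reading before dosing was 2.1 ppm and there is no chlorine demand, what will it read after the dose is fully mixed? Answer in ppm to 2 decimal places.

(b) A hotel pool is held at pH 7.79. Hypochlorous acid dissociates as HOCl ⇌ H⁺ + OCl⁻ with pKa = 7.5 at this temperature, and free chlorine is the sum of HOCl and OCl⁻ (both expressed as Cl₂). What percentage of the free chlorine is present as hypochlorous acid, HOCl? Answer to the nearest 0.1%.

(a) 6.76 ppm; (b) 33.9%

(a) Volume: 121,000 US gal × 3.785 L/gal = 457,985 L.
(a) Available chlorine delivered: 3140 g × 0.68 = 2135 g as Cl₂.
(a) Concentration rise: 2135 g / 457,985 L = 4.662 mg/L = 4.66 ppm.
(a) Final FC: 2.1 + 4.66 = 6.76 ppm.

(b) [OCl⁻]/[HOCl] = 10^(pH − pKa) = 10^(7.79 − 7.5) = 10^0.29 = 1.95.
(b) Fraction as HOCl = 1 / (1 + 1.95) = 0.339.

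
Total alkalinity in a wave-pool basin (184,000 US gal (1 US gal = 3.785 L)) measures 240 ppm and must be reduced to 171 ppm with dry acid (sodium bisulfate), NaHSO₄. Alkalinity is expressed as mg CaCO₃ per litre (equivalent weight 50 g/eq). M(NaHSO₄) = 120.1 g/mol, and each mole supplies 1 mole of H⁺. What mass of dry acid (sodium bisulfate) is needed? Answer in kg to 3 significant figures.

115 kg

Volume: 184,000 US gal × 3.785 L/gal = 696,440 L.
Alkalinity to neutralize: (240 − 171) = 69 mg/L as CaCO₃ × 696,440 L = 48,050 g as CaCO₃.
Equivalents of H⁺ required: 48,050 ÷ 50 g/eq = 961.1 eq = 961.1 mol NaHSO₄.
Mass of NaHSO₄: 961.1 × 120.1 = 115,400 g.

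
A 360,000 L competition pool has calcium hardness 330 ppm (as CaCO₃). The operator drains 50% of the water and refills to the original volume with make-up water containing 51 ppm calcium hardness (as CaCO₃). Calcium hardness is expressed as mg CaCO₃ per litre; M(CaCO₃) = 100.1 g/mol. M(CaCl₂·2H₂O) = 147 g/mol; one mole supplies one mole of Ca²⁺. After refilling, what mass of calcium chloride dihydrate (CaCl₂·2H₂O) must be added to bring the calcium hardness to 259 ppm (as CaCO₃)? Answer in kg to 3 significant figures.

After draining 50% and refilling: 330 × 0.50 + 51 × 0.50 = 190.5 ppm.
Deficit to target: 259 − 190.5 = 68.5 mg/L.
As CaCO₃: 68.5 mg/L × 360,000 L = 24,660 g; ÷ 100.1 = 246.4 mol Ca²⁺.
Mass: 246.4 × 147 = 36,210 g.

36.2 kg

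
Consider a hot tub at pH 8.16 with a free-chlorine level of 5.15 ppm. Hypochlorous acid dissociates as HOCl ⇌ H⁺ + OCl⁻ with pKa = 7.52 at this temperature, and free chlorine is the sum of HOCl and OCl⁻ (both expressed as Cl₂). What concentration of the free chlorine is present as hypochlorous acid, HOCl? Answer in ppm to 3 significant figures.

[OCl⁻]/[HOCl] = 10^(pH − pKa) = 10^(8.16 − 7.52) = 10^0.64 = 4.365.
Fraction as HOCl = 1 / (1 + 4.365) = 0.1864.
HOCl = 0.1864 × 5.15 ppm = 0.9599 ppm.

0.960 ppm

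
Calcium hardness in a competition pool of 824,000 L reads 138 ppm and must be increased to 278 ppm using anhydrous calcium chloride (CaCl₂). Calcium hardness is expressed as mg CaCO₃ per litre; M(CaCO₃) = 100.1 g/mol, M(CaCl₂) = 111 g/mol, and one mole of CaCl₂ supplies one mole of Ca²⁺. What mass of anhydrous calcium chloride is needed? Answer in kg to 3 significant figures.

128 kg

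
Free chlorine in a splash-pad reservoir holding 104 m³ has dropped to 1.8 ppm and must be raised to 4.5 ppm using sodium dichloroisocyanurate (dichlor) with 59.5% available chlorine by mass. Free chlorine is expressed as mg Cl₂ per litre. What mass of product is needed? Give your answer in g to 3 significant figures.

Volume: 104 m³ = 104,000 L.
Chlorine deficit: 4.5 − 1.8 = 2.7 ppm = 2.7 mg/L as Cl₂.
Cl₂ equivalent needed: 2.7 mg/L × 104,000 L = 280,800 mg = 280.8 g.
Product at 59.5% available chlorine: 280.8 / 0.595 = 471.9 g.

472 g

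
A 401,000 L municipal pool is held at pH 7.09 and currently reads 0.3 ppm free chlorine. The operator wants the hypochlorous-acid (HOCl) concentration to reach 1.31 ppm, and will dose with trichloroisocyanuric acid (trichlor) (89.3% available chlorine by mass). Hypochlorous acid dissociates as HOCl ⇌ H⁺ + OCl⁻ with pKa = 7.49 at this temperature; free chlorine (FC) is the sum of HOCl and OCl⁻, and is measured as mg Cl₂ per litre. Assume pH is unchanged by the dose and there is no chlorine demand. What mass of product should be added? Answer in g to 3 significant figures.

[OCl⁻]/[HOCl] = 10^(pH − pKa) = 10^(7.09 − 7.49) = 0.3981; fraction as HOCl = 1/(1 + 0.3981) = 0.7153.
Free chlorine required for 1.31 ppm HOCl: 1.31 / 0.7153 = 1.832 ppm.
FC to add: 1.832 − 0.3 = 1.532 mg/L as Cl₂.
Cl₂ equivalent: 1.532 mg/L × 401,000 L = 614.1 g.
Product at 89.3% available Cl: 614.1 / 0.893 = 687.7 g.

688 g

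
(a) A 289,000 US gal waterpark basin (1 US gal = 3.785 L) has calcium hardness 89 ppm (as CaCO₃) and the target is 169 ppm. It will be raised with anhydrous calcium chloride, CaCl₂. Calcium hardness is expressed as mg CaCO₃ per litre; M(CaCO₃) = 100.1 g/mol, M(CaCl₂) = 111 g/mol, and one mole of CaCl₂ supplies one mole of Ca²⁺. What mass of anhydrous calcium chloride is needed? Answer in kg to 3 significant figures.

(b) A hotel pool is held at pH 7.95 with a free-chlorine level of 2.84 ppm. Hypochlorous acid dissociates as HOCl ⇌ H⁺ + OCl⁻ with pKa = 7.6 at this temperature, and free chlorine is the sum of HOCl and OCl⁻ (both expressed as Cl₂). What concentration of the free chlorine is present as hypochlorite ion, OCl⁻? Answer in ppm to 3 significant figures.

(a) Volume: 289,000 US gal × 3.785 L/gal = 1,093,865 L.
(a) Hardness to add: (169 − 89) = 80 mg/L as CaCO₃ × 1,093,865 L = 87,510 g as CaCO₃.
(a) Moles of Ca²⁺ (1 mol Ca²⁺ ≡ 1 mol CaCO₃): 87,510 / 100.1 g/mol = 874.2 mol.
(a) Mass of CaCl₂: 874.2 × 111 = 97,040 g.

(b) [OCl⁻]/[HOCl] = 10^(pH − pKa) = 10^(7.95 − 7.6) = 10^0.35 = 2.239.
(b) Fraction as HOCl = 1 / (1 + 2.239) = 0.3088.
(b) OCl⁻ = (1 − 0.3088) × 2.84 ppm = 1.963 ppm.

(a) 97.0 kg; (b) 1.96 ppm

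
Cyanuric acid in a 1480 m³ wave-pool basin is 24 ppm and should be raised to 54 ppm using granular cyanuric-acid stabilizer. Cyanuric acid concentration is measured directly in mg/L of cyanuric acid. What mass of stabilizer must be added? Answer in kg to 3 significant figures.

44.4 kg

Volume: 1480 m³ = 1,480,000 L.
CYA to add: (54 − 24) = 30 mg/L × 1,480,000 L = 44,400 g cyanuric acid.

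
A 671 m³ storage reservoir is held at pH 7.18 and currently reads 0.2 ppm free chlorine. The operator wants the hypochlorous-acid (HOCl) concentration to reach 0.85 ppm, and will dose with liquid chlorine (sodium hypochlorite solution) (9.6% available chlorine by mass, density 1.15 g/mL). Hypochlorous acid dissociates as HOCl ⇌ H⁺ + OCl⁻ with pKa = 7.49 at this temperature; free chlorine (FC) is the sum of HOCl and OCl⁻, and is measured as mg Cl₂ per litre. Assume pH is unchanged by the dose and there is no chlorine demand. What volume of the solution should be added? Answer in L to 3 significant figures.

6.48 L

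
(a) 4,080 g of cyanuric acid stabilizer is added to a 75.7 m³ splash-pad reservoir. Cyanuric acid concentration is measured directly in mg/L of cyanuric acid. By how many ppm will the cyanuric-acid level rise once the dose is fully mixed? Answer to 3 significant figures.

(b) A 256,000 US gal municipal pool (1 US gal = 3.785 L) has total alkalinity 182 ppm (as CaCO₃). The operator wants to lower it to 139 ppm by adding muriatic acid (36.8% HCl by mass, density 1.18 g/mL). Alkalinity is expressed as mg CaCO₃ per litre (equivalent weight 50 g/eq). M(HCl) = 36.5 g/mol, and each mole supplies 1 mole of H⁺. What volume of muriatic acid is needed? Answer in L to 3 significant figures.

(a) 53.9 ppm; (b) 70.0 L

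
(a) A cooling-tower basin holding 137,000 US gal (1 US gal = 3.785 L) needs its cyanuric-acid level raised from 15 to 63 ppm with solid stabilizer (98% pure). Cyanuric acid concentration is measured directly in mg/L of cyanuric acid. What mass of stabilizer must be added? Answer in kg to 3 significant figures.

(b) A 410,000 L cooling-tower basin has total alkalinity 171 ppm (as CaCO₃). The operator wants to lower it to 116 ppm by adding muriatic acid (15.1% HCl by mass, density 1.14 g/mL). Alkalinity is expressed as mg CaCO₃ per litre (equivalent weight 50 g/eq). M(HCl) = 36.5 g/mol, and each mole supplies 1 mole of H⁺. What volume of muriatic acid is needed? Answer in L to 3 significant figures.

(a) Volume: 137,000 US gal × 3.785 L/gal = 518,545 L.
(a) CYA to add: (63 − 15) = 48 mg/L × 518,545 L = 24,890 g cyanuric acid.
(a) At 98% purity: 24,890 / 0.98 = 25,400 g product.

(b) Alkalinity to neutralize: (171 − 116) = 55 mg/L as CaCO₃ × 410,000 L = 22,550 g as CaCO₃.
(b) Equivalents of H⁺ required: 22,550 ÷ 50 g/eq = 451 eq = 451 mol HCl.
(b) Mass of HCl: 451 × 36.5 = 16,460 g.
(b) Mass of 15.1% solution: 16,460 / 0.151 = 109,000 g.
(b) Volume: 109,000 g ÷ 1.14 g/mL = 95,630 mL.

(a) 25.4 kg; (b) 95.6 L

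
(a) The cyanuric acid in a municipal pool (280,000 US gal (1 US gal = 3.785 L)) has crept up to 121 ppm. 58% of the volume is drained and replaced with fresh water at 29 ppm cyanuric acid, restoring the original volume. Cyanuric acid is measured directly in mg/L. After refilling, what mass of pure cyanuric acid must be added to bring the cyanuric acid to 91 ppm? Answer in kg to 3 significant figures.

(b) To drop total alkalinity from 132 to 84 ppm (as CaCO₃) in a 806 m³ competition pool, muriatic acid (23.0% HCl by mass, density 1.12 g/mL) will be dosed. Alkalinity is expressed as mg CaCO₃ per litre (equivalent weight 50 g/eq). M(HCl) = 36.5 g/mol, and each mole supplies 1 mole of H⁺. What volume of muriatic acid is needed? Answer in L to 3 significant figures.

(a) 24.8 kg; (b) 110 L

(a) Volume: 280,000 US gal × 3.785 L/gal = 1,059,800 L.
(a) After draining 58% and refilling: 121 × 0.42 + 29 × 0.58 = 67.64 ppm.
(a) Deficit to target: 91 − 67.64 = 23.36 mg/L.
(a) Mass: 23.36 mg/L × 1,059,800 L = 24,760 g cyanuric acid.

(b) Volume: 806 m³ = 806,000 L.
(b) Alkalinity to neutralize: (132 − 84) = 48 mg/L as CaCO₃ × 806,000 L = 38,690 g as CaCO₃.
(b) Equivalents of H⁺ required: 38,690 ÷ 50 g/eq = 773.8 eq = 773.8 mol HCl.
(b) Mass of HCl: 773.8 × 36.5 = 28,240 g.
(b) Mass of 23.0% solution: 28,240 / 0.23 = 122,800 g.
(b) Volume: 122,800 g ÷ 1.12 g/mL = 109,600 mL.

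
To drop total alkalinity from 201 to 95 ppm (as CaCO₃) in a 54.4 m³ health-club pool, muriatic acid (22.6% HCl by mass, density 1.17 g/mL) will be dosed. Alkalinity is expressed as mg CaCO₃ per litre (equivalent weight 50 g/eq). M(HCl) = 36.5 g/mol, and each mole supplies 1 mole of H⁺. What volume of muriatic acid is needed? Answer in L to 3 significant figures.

15.9 L

Volume: 54.4 m³ = 54,400 L.
Alkalinity to neutralize: (201 − 95) = 106 mg/L as CaCO₃ × 54,400 L = 5766 g as CaCO₃.
Equivalents of H⁺ required: 5766 ÷ 50 g/eq = 115.3 eq = 115.3 mol HCl.
Mass of HCl: 115.3 × 36.5 = 4209 g.
Mass of 22.6% solution: 4209 / 0.226 = 18,630 g.
Volume: 18,630 g ÷ 1.17 g/mL = 15,920 mL.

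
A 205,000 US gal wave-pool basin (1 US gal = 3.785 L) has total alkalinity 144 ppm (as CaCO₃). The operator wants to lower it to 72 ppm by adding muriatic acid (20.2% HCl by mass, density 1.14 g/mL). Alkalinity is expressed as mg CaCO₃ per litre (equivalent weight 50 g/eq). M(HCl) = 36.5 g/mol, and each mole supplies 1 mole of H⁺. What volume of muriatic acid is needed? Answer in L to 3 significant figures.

177 L

Volume: 205,000 US gal × 3.785 L/gal = 775,925 L.
Alkalinity to neutralize: (144 − 72) = 72 mg/L as CaCO₃ × 775,925 L = 55,870 g as CaCO₃.
Equivalents of H⁺ required: 55,870 ÷ 50 g/eq = 1117 eq = 1117 mol HCl.
Mass of HCl: 1117 × 36.5 = 40,780 g.
Mass of 20.2% solution: 40,780 / 0.202 = 201,900 g.
Volume: 201,900 g ÷ 1.14 g/mL = 177,100 mL.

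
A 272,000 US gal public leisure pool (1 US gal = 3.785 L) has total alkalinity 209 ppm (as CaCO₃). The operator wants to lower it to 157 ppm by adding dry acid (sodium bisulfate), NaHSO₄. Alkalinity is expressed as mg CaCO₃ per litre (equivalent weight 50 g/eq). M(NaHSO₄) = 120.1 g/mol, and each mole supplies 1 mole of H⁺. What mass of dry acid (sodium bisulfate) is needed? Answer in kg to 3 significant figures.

129 kg

Volume: 272,000 US gal × 3.785 L/gal = 1,029,520 L.
Alkalinity to neutralize: (209 − 157) = 52 mg/L as CaCO₃ × 1,029,520 L = 53,540 g as CaCO₃.
Equivalents of H⁺ required: 53,540 ÷ 50 g/eq = 1071 eq = 1071 mol NaHSO₄.
Mass of NaHSO₄: 1071 × 120.1 = 128,600 g.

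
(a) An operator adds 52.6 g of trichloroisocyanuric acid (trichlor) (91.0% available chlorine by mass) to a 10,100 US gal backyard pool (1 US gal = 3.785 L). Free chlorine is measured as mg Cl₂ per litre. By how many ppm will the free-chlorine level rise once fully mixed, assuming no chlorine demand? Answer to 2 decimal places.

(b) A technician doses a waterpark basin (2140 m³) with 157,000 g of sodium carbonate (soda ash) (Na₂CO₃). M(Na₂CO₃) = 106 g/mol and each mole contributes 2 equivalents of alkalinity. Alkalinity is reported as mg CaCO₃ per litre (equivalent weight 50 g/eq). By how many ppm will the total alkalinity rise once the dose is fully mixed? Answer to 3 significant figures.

(a) Volume: 10,100 US gal × 3.785 L/gal = 38,228 L.
(a) Available chlorine delivered: 52.6 g × 0.91 = 47.87 g as Cl₂.
(a) Concentration rise: 47.87 g / 38,228 L = 1.252 mg/L = 1.25 ppm.

(b) Volume: 2140 m³ = 2,140,000 L.
(b) Moles of Na₂CO₃: 157,000 g ÷ 106 g/mol = 1481 mol → 2962 eq of alkalinity.
(b) As CaCO₃: 2962 eq × 50 g/eq = 148,100 g.
(b) Rise: 148,100 g / 2,140,000 L × 1000 = 69.21 mg/L.

(a) 1.25 ppm; (b) 69.2 ppm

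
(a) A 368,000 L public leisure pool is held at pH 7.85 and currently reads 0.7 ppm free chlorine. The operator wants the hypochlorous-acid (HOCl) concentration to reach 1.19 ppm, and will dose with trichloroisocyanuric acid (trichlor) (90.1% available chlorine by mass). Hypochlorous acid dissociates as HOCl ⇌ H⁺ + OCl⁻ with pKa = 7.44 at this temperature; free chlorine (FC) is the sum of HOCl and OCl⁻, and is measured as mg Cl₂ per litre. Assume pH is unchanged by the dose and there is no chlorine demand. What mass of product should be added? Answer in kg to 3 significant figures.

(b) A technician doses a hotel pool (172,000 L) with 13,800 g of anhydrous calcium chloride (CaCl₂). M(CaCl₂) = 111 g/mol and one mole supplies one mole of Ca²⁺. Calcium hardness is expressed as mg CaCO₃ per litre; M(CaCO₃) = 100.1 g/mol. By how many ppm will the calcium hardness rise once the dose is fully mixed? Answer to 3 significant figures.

(a) 1.45 kg; (b) 72.4 ppm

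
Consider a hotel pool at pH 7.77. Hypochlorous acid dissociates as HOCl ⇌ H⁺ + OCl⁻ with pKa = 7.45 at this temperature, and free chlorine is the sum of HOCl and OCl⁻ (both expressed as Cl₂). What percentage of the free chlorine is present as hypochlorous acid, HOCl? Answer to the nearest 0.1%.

[OCl⁻]/[HOCl] = 10^(pH − pKa) = 10^(7.77 − 7.45) = 10^0.32 = 2.089.
Fraction as HOCl = 1 / (1 + 2.089) = 0.3237.

32.4%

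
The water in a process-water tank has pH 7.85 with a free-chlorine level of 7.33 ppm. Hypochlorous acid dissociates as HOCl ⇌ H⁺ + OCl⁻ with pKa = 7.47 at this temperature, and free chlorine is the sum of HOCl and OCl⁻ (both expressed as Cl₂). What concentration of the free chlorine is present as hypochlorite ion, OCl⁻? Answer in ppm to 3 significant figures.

5.17 ppm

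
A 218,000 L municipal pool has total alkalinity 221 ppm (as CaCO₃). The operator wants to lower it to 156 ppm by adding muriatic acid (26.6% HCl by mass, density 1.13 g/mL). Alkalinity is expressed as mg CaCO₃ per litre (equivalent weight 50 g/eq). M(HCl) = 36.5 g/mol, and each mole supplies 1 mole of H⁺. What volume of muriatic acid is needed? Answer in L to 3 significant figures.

34.4 L

Alkalinity to neutralize: (221 − 156) = 65 mg/L as CaCO₃ × 218,000 L = 14,170 g as CaCO₃.
Equivalents of H⁺ required: 14,170 ÷ 50 g/eq = 283.4 eq = 283.4 mol HCl.
Mass of HCl: 283.4 × 36.5 = 10,340 g.
Mass of 26.6% solution: 10,340 / 0.266 = 38,890 g.
Volume: 38,890 g ÷ 1.13 g/mL = 34,410 mL.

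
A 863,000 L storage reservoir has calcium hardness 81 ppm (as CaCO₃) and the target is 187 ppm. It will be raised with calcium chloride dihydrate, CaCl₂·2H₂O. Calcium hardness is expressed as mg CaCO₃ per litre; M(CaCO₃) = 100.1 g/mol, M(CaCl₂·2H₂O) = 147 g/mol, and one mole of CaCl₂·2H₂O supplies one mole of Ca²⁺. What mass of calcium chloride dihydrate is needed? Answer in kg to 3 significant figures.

134 kg

Hardness to add: (187 − 81) = 106 mg/L as CaCO₃ × 863,000 L = 91,480 g as CaCO₃.
Moles of Ca²⁺ (1 mol Ca²⁺ ≡ 1 mol CaCO₃): 91,480 / 100.1 g/mol = 913.9 mol.
Mass of CaCl₂·2H₂O: 913.9 × 147 = 134,300 g.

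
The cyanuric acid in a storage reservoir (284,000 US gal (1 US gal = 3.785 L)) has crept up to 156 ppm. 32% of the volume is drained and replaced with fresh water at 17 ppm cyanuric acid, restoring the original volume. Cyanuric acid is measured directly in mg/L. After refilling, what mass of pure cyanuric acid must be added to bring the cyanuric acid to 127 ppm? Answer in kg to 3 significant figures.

16.6 kg

Volume: 284,000 US gal × 3.785 L/gal = 1,074,940 L.
After draining 32% and refilling: 156 × 0.68 + 17 × 0.32 = 111.52 ppm.
Deficit to target: 127 − 111.52 = 15.48 mg/L.
Mass: 15.48 mg/L × 1,074,940 L = 16,640 g cyanuric acid.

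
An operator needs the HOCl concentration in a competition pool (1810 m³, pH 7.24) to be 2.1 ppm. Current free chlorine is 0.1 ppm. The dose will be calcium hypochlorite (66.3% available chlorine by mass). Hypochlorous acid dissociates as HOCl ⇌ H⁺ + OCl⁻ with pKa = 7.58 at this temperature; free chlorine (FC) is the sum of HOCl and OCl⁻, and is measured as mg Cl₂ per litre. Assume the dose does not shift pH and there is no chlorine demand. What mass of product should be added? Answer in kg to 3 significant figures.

Volume: 1810 m³ = 1,810,000 L.
[OCl⁻]/[HOCl] = 10^(pH − pKa) = 10^(7.24 − 7.58) = 0.4571; fraction as HOCl = 1/(1 + 0.4571) = 0.6863.
Free chlorine required for 2.1 ppm HOCl: 2.1 / 0.6863 = 3.06 ppm.
FC to add: 3.06 − 0.1 = 2.96 mg/L as Cl₂.
Cl₂ equivalent: 2.96 mg/L × 1,810,000 L = 5357 g.
Product at 66.3% available Cl: 5357 / 0.663 = 8081 g.

8.08 kg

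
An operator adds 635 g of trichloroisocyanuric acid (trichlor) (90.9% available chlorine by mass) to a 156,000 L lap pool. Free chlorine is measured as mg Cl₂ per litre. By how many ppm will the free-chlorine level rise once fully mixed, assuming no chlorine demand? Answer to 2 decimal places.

3.70 ppm

Available chlorine delivered: 635 g × 0.909 = 577.2 g as Cl₂.
Concentration rise: 577.2 g / 156,000 L = 3.7 mg/L = 3.70 ppm.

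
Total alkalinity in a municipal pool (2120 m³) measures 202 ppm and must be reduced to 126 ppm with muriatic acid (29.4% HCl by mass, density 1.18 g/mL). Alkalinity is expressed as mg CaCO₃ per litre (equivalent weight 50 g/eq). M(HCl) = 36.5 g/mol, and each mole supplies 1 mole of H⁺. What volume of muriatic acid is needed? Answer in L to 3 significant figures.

339 L

Volume: 2120 m³ = 2,120,000 L.
Alkalinity to neutralize: (202 − 126) = 76 mg/L as CaCO₃ × 2,120,000 L = 161,100 g as CaCO₃.
Equivalents of H⁺ required: 161,100 ÷ 50 g/eq = 3222 eq = 3222 mol HCl.
Mass of HCl: 3222 × 36.5 = 117,600 g.
Mass of 29.4% solution: 117,600 / 0.294 = 400,100 g.
Volume: 400,100 g ÷ 1.18 g/mL = 339,000 mL.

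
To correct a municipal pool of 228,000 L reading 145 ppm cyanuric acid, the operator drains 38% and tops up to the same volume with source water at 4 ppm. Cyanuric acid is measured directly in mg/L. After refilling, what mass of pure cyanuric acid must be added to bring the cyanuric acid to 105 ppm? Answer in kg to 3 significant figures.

3.10 kg

After draining 38% and refilling: 145 × 0.62 + 4 × 0.38 = 91.42 ppm.
Deficit to target: 105 − 91.42 = 13.58 mg/L.
Mass: 13.58 mg/L × 228,000 L = 3096 g cyanuric acid.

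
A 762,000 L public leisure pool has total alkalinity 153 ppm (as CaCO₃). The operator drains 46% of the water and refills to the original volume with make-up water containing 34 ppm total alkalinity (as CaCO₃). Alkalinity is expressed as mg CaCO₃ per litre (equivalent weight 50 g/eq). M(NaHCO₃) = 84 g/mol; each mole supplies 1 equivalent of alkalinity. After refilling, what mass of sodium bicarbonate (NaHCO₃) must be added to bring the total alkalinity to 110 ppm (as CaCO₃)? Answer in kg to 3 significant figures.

After draining 46% and refilling: 153 × 0.54 + 34 × 0.46 = 98.26 ppm.
Deficit to target: 110 − 98.26 = 11.74 mg/L.
As CaCO₃: 11.74 mg/L × 762,000 L = 8946 g; ÷ 50 g/eq ÷ 1 = 178.9 mol NaHCO₃.
Mass: 178.9 × 84 = 15,030 g.

15.0 kg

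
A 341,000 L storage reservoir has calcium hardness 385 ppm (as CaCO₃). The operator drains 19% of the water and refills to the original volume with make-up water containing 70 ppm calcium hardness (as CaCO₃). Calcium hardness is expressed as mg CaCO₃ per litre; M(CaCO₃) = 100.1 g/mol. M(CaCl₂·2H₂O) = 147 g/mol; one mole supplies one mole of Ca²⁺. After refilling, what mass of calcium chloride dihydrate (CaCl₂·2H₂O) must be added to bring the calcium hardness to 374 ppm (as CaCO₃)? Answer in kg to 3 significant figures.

24.5 kg

After draining 19% and refilling: 385 × 0.81 + 70 × 0.19 = 325.15 ppm.
Deficit to target: 374 − 325.15 = 48.85 mg/L.
As CaCO₃: 48.85 mg/L × 341,000 L = 16,660 g; ÷ 100.1 = 166.4 mol Ca²⁺.
Mass: 166.4 × 147 = 24,460 g.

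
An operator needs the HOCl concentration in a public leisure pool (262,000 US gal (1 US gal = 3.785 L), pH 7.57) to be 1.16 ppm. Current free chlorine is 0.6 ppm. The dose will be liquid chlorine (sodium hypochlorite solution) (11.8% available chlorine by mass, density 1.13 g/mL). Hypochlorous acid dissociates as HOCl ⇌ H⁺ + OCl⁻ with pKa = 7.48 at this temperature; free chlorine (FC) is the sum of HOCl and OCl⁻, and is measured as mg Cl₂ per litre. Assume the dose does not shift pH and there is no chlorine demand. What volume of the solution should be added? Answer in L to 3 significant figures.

14.8 L

Volume: 262,000 US gal × 3.785 L/gal = 991,670 L.
[OCl⁻]/[HOCl] = 10^(pH − pKa) = 10^(7.57 − 7.48) = 1.23; fraction as HOCl = 1/(1 + 1.23) = 0.4484.
Free chlorine required for 1.16 ppm HOCl: 1.16 / 0.4484 = 2.587 ppm.
FC to add: 2.587 − 0.6 = 1.987 mg/L as Cl₂.
Cl₂ equivalent: 1.987 mg/L × 991,670 L = 1971 g.
Product at 11.8% available Cl: 1971 / 0.118 = 16,700 g.
Volume: 16,700 g ÷ 1.13 g/mL = 14,780 mL.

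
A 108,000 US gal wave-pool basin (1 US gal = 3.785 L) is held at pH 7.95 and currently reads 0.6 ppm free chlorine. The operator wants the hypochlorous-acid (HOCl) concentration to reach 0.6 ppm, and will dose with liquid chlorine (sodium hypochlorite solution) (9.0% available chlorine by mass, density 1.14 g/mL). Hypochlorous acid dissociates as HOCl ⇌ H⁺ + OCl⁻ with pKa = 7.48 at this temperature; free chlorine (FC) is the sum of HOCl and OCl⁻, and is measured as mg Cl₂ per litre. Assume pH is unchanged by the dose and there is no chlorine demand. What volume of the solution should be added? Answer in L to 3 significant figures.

7.05 L

Volume: 108,000 US gal × 3.785 L/gal = 408,780 L.
[OCl⁻]/[HOCl] = 10^(pH − pKa) = 10^(7.95 − 7.48) = 2.951; fraction as HOCl = 1/(1 + 2.951) = 0.2531.
Free chlorine required for 0.6 ppm HOCl: 0.6 / 0.2531 = 2.371 ppm.
FC to add: 2.371 − 0.6 = 1.771 mg/L as Cl₂.
Cl₂ equivalent: 1.771 mg/L × 408,780 L = 723.8 g.
Product at 9.0% available Cl: 723.8 / 0.09 = 8043 g.
Volume: 8043 g ÷ 1.14 g/mL = 7055 mL.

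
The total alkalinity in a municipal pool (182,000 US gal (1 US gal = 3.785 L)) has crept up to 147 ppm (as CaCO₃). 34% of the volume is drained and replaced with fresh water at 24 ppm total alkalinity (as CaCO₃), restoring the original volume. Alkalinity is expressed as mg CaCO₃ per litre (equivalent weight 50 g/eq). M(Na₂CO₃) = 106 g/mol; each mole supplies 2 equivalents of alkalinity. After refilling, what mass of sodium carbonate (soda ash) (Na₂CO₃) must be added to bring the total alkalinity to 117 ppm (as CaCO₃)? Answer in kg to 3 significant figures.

8.63 kg

Volume: 182,000 US gal × 3.785 L/gal = 688,870 L.
After draining 34% and refilling: 147 × 0.66 + 24 × 0.34 = 105.18 ppm.
Deficit to target: 117 − 105.18 = 11.82 mg/L.
As CaCO₃: 11.82 mg/L × 688,870 L = 8142 g; ÷ 50 g/eq ÷ 2 = 81.42 mol Na₂CO₃.
Mass: 81.42 × 106 = 8631 g.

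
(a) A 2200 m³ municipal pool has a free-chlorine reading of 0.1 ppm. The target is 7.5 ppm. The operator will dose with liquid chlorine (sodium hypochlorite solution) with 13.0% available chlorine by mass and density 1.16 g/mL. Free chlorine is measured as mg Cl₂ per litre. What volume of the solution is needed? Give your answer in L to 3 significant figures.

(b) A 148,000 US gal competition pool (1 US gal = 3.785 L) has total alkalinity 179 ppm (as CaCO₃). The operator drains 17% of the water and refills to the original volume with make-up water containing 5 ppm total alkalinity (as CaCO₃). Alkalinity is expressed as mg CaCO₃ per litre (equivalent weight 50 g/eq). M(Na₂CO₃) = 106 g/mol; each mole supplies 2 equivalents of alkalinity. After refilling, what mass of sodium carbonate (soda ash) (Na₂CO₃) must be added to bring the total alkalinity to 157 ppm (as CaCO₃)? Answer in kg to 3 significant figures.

(a) 108 L; (b) 4.50 kg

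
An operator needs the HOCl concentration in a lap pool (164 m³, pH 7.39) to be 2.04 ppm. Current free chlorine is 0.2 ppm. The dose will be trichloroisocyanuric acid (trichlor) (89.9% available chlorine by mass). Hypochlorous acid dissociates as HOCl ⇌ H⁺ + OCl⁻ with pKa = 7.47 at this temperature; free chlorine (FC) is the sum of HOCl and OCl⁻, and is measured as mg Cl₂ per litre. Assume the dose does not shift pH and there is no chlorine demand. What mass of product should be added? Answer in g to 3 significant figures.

645 g

Volume: 164 m³ = 164,000 L.
[OCl⁻]/[HOCl] = 10^(pH − pKa) = 10^(7.39 − 7.47) = 0.8318; fraction as HOCl = 1/(1 + 0.8318) = 0.5459.
Free chlorine required for 2.04 ppm HOCl: 2.04 / 0.5459 = 3.737 ppm.
FC to add: 3.737 − 0.2 = 3.537 mg/L as Cl₂.
Cl₂ equivalent: 3.537 mg/L × 164,000 L = 580 g.
Product at 89.9% available Cl: 580 / 0.899 = 645.2 g.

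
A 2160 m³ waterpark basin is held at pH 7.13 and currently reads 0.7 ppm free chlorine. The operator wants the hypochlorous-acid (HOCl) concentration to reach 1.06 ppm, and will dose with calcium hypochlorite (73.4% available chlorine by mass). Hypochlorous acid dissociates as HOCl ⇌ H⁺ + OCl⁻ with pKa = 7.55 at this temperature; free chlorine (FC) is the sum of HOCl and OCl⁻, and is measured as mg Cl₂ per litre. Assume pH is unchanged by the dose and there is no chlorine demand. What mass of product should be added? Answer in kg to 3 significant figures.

Volume: 2160 m³ = 2,160,000 L.
[OCl⁻]/[HOCl] = 10^(pH − pKa) = 10^(7.13 − 7.55) = 0.3802; fraction as HOCl = 1/(1 + 0.3802) = 0.7245.
Free chlorine required for 1.06 ppm HOCl: 1.06 / 0.7245 = 1.463 ppm.
FC to add: 1.463 − 0.7 = 0.763 mg/L as Cl₂.
Cl₂ equivalent: 0.763 mg/L × 2,160,000 L = 1648 g.
Product at 73.4% available Cl: 1648 / 0.734 = 2245 g.

2.25 kg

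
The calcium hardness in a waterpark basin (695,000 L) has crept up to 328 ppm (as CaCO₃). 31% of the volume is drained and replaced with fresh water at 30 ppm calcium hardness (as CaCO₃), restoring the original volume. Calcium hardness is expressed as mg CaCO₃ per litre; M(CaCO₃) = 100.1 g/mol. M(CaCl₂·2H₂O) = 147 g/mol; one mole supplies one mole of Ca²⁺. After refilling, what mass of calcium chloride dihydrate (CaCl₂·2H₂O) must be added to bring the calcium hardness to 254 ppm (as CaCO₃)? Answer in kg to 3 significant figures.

After draining 31% and refilling: 328 × 0.69 + 30 × 0.31 = 235.62 ppm.
Deficit to target: 254 − 235.62 = 18.38 mg/L.
As CaCO₃: 18.38 mg/L × 695,000 L = 12,770 g; ÷ 100.1 = 127.6 mol Ca²⁺.
Mass: 127.6 × 147 = 18,760 g.

18.8 kg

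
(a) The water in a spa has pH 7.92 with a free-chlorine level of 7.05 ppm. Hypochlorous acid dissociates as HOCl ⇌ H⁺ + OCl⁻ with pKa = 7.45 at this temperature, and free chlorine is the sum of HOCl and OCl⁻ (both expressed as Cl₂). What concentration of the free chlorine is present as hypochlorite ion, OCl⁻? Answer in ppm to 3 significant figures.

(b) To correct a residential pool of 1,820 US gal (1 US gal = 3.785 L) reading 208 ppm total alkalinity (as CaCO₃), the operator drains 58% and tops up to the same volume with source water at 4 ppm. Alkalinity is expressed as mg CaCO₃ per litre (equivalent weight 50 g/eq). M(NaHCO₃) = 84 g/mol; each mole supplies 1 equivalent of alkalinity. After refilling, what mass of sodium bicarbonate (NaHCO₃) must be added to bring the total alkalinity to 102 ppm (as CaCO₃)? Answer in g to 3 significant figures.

(a) 5.27 ppm; (b) 143 g

(a) [OCl⁻]/[HOCl] = 10^(pH − pKa) = 10^(7.92 − 7.45) = 10^0.47 = 2.951.
(a) Fraction as HOCl = 1 / (1 + 2.951) = 0.2531.
(a) OCl⁻ = (1 − 0.2531) × 7.05 ppm = 5.266 ppm.

(b) Volume: 1,820 US gal × 3.785 L/gal = 6,889 L.
(b) After draining 58% and refilling: 208 × 0.42 + 4 × 0.58 = 89.68 ppm.
(b) Deficit to target: 102 − 89.68 = 12.32 mg/L.
(b) As CaCO₃: 12.32 mg/L × 6,889 L = 84.87 g; ÷ 50 g/eq ÷ 1 = 1.697 mol NaHCO₃.
(b) Mass: 1.697 × 84 = 142.6 g.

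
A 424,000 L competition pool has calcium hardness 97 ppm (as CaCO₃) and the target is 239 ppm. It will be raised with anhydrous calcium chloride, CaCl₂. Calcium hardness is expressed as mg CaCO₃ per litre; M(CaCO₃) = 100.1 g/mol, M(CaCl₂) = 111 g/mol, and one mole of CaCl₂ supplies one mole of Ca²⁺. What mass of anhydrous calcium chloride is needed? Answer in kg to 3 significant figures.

66.8 kg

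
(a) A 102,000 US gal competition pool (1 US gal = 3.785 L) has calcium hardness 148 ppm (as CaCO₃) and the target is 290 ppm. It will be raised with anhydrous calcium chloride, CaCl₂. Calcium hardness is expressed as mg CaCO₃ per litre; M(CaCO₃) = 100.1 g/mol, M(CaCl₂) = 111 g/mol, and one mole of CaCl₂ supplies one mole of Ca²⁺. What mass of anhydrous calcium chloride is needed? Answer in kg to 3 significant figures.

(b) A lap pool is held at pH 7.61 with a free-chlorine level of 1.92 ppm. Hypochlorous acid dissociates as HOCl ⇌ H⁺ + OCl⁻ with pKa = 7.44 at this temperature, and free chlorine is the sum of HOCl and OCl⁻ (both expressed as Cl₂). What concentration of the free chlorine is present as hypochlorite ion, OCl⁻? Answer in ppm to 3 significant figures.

(a) Volume: 102,000 US gal × 3.785 L/gal = 386,070 L.
(a) Hardness to add: (290 − 148) = 142 mg/L as CaCO₃ × 386,070 L = 54,820 g as CaCO₃.
(a) Moles of Ca²⁺ (1 mol Ca²⁺ ≡ 1 mol CaCO₃): 54,820 / 100.1 g/mol = 547.7 mol.
(a) Mass of CaCl₂: 547.7 × 111 = 60,790 g.

(b) [OCl⁻]/[HOCl] = 10^(pH − pKa) = 10^(7.61 − 7.44) = 10^0.17 = 1.479.
(b) Fraction as HOCl = 1 / (1 + 1.479) = 0.4034.
(b) OCl⁻ = (1 − 0.4034) × 1.92 ppm = 1.146 ppm.

(a) 60.8 kg; (b) 1.15 ppm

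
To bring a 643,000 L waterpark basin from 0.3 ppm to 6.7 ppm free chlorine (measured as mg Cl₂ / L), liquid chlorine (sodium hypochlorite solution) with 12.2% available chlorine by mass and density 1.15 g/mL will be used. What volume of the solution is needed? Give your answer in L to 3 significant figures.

Chlorine deficit: 6.7 − 0.3 = 6.4 ppm = 6.4 mg/L as Cl₂.
Cl₂ equivalent needed: 6.4 mg/L × 643,000 L = 4,115,000 mg = 4115 g.
Product at 12.2% available chlorine: 4115 / 0.122 = 33,730 g.
Volume at density 1.15 g/mL: 33,730 g ÷ 1.15 g/mL = 29,330 mL.

29.3 L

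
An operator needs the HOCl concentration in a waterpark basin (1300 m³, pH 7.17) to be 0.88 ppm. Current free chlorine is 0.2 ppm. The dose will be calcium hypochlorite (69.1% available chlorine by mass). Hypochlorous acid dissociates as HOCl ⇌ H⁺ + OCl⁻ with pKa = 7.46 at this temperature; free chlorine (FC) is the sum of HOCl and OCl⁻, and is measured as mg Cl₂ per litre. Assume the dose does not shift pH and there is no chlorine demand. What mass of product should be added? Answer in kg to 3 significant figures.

Volume: 1300 m³ = 1,300,000 L.
[OCl⁻]/[HOCl] = 10^(pH − pKa) = 10^(7.17 − 7.46) = 0.5129; fraction as HOCl = 1/(1 + 0.5129) = 0.661.
Free chlorine required for 0.88 ppm HOCl: 0.88 / 0.661 = 1.331 ppm.
FC to add: 1.331 − 0.2 = 1.131 mg/L as Cl₂.
Cl₂ equivalent: 1.131 mg/L × 1,300,000 L = 1471 g.
Product at 69.1% available Cl: 1471 / 0.691 = 2128 g.

2.13 kg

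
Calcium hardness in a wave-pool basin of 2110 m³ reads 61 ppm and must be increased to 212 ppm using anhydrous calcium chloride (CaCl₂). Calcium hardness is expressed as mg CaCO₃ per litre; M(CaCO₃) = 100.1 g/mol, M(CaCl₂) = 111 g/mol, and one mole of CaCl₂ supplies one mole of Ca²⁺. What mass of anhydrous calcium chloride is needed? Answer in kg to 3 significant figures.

353 kg

Volume: 2110 m³ = 2,110,000 L.
Hardness to add: (212 − 61) = 151 mg/L as CaCO₃ × 2,110,000 L = 318,600 g as CaCO₃.
Moles of Ca²⁺ (1 mol Ca²⁺ ≡ 1 mol CaCO₃): 318,600 / 100.1 g/mol = 3183 mol.
Mass of CaCl₂: 3183 × 111 = 353,300 g.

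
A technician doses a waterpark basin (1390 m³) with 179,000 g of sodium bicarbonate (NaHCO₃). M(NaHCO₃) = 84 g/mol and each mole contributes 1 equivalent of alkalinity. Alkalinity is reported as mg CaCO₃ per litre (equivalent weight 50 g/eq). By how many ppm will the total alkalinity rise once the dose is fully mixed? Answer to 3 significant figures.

Volume: 1390 m³ = 1,390,000 L.
Moles of NaHCO₃: 179,000 g ÷ 84 g/mol = 2131 mol → 2131 eq of alkalinity.
As CaCO₃: 2131 eq × 50 g/eq = 106,500 g.
Rise: 106,500 g / 1,390,000 L × 1000 = 76.65 mg/L.

76.7 ppm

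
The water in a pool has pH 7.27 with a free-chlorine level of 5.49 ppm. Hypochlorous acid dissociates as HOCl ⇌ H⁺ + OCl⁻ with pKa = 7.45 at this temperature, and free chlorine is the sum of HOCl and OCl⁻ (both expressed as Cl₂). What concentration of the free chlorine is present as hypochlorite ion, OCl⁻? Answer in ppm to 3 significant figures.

2.18 ppm

[OCl⁻]/[HOCl] = 10^(pH − pKa) = 10^(7.27 − 7.45) = 10^-0.18 = 0.6607.
Fraction as HOCl = 1 / (1 + 0.6607) = 0.6022.
OCl⁻ = (1 − 0.6022) × 5.49 ppm = 2.184 ppm.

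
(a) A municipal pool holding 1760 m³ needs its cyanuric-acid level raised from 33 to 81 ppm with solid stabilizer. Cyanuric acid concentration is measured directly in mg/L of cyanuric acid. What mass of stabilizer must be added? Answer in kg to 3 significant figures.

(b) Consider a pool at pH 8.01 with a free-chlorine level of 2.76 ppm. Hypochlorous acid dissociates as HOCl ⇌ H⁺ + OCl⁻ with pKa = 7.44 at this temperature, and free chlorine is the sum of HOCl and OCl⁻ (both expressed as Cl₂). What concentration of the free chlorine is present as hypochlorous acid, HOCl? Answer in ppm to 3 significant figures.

(a) 84.5 kg; (b) 0.585 ppm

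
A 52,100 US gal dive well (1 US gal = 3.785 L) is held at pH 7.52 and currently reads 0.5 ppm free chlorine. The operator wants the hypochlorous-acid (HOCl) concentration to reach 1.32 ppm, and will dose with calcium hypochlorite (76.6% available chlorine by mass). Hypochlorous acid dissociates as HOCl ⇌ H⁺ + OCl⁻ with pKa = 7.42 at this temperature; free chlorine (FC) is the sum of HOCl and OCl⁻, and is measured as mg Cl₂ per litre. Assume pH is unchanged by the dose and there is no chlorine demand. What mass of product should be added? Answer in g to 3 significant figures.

639 g

Volume: 52,100 US gal × 3.785 L/gal = 197,198 L.
[OCl⁻]/[HOCl] = 10^(pH − pKa) = 10^(7.52 − 7.42) = 1.259; fraction as HOCl = 1/(1 + 1.259) = 0.4427.
Free chlorine required for 1.32 ppm HOCl: 1.32 / 0.4427 = 2.982 ppm.
FC to add: 2.982 − 0.5 = 2.482 mg/L as Cl₂.
Cl₂ equivalent: 2.482 mg/L × 197,198 L = 489.4 g.
Product at 76.6% available Cl: 489.4 / 0.766 = 638.9 g.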